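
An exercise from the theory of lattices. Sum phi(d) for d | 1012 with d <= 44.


Divisors of 1012 up to 44: [1, 2, 4, 11, 22, 23, 44]
phi values: [1, 1, 2, 10, 10, 22, 20]
Sum = 66


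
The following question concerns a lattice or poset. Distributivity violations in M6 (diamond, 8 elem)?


Distributive law: a ^ (b v c) = (a ^ b) v (a ^ c).
Check all 8^3 = 512 ordered triples (a,b,c).
  e.g. a=a1, b=a2, c=a3: lhs=a1 != rhs=0
  e.g. a=a1, b=a2, c=a4: lhs=a1 != rhs=0
Total violating triples: 120


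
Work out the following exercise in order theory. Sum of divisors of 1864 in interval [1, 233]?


Interval [1,233] in divisors of 1864: [1, 233]
Sum = 234


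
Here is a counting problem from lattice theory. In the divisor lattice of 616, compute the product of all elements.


Divisors of 616: [1, 2, 4, 7, 8, 11, 14, 22, 28, 44, 56, 77, 88, 154, 308, 616]
Product = n^(d(n)/2) = 616^(16/2)
Product = 20732214682334418436096


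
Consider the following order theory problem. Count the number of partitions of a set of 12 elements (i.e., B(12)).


B(n) = number of set partitions of an n-element set.
B(n) satisfies the recurrence: B(n+1) = sum_k C(n,k)*B(k).
B(12) = 4213597


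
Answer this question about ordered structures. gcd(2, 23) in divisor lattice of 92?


Meet=gcd.
gcd(2,23)=1


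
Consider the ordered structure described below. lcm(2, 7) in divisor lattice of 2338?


Join=lcm.
gcd(2,7)=1
lcm=14


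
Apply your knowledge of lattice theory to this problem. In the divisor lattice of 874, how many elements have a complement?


An element a is complemented if some b has a meet b = bottom, a join b = top.
a is complemented iff gcd(a, n/a)=1, i.e. a is a unitary divisor of 874.
Complemented elements: 1, 2, 19, 23, 38, 46, ... (2 more)
Count: 8


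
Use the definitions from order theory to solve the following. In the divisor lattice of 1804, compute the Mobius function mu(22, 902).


In a divisor lattice, mu(a,b) = mu(b/a) where mu is the classical Mobius function.
b/a = 902/22 = 41
Prime factorization of 41: primes [41]
41 is squarefree with 1 prime factor(s), so mu(41) = (-1)^1 = -1


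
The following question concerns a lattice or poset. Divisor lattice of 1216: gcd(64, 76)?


Meet=gcd.
gcd(64,76)=4


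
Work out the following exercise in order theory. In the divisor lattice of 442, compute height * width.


Height = length of longest chain minus 1; width = size of largest antichain.
A maximum chain: 1 | 17 | 221 | 442  (height 3).
A maximum antichain: {2, 13, 17}  (width 3).
Product = 3 * 3 = 9


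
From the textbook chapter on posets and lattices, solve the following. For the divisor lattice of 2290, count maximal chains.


A maximal chain goes from the minimum element to a maximal element via cover relations.
Counting all min-to-max paths in the cover graph.
Total maximal chains: 6


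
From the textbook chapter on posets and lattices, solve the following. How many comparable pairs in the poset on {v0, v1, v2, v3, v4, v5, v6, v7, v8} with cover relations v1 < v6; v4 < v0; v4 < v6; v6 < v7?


A comparable pair {a,b} has a < b or b < a in the order.
Count unordered pairs where one element is strictly below the other.
Examples: {v0,v4}, {v1,v6}, {v1,v7}, {v4,v6}, ...
Total comparable pairs: 6


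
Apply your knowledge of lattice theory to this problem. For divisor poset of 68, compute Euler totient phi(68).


phi(n) = n * prod_{p|n} (1 - 1/p).
Prime divisors of 68: [2, 17]
phi(68) = 68 * (1 - 1/2) * (1 - 1/17)
phi(68) = 32


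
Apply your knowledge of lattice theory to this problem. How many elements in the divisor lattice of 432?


Divisors of 432: [1, 2, 3, 4, 6, 8, 9, 12, 16, 18, 24, 27, 36, 48, 54, 72, 108, 144, 216, 432]
Count: 20


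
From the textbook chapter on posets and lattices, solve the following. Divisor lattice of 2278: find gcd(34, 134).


In a divisor lattice, meet = gcd (greatest common divisor).
By Euclidean algorithm or factoring: gcd(34,134) = 2


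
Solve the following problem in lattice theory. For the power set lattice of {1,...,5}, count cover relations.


A cover relation a -< b holds when a < b with no c strictly between.
Cover relations:
  {} -< {1}
  {} -< {2}
  {} -< {3}
  {} -< {4}
  {} -< {5}
  {1} -< {1,2}
  {1} -< {1,3}
  {1} -< {1,4}
  ...72 more
Total: 80


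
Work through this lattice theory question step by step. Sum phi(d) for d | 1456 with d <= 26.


Divisors of 1456 up to 26: [1, 2, 4, 7, 8, 13, 14, 16, 26]
phi values: [1, 1, 2, 6, 4, 12, 6, 8, 12]
Sum = 52


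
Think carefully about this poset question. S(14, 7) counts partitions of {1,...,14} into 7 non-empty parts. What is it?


S(n,k) = k*S(n-1,k) + S(n-1,k-1).
S(13,7) = 5715424, S(13,6) = 9321312
S(14,7) = 7*5715424 + 9321312 = 40007968 + 9321312
S(14,7) = 49329280


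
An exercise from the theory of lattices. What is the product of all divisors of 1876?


Divisors of 1876: [1, 2, 4, 7, 14, 28, 67, 134, 268, 469, 938, 1876]
Product = n^(d(n)/2) = 1876^(12/2)
Product = 43591017282767589376


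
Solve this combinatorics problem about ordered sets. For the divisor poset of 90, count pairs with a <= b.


The order relation is {(a,b) : a <= b}, reflexive so it includes (a,a).
Examples: (1,1), (1,10), (1,15), (1,18), (1,2), ...
Total ordered pairs: 54


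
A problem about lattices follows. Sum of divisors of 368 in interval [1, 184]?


Interval [1,184] in divisors of 368: [1, 2, 4, 8, 23, 46, 92, 184]
Sum = 360


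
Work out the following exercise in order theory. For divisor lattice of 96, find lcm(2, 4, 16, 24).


In a divisor lattice, join = lcm (least common multiple).
Compute lcm iteratively: start with first element, then lcm(current, next).
Elements: [2, 4, 16, 24]
lcm(2,4) = 4
lcm(4,16) = 16
lcm(16,24) = 48
Final lcm = 48


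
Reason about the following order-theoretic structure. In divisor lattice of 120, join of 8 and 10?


In a divisor lattice, join = lcm (least common multiple).
gcd(8,10) = 2
lcm(8,10) = 8*10/gcd = 80/2 = 40


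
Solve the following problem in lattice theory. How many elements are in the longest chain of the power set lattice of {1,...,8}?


A chain is a totally ordered subset; we count the number of elements in a maximum chain.
Compute, for each element x, the size of the longest chain ending at x:
  {}: 1
  {1}: 2
  {2}: 2
  {3}: 2
  {4}: 2
  {5}: 2
  ...
A maximum chain: {} < {1} < {1,2} < {1,2,3} < {1,2,3,4} < {1,2,3,4,5} < {1,2,3,4,5,6} < {1,2,3,4,5,6,7} < {1,2,3,4,5,6,7,8}
Number of elements in the longest chain: 9


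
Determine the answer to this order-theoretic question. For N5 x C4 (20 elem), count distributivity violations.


Distributive law: a ^ (b v c) = (a ^ b) v (a ^ c).
Check all 20^3 = 8000 ordered triples (a,b,c).
  e.g. a=(b,0), b=(a,0), c=(c,0): lhs=(b,0) != rhs=(a,0)
  e.g. a=(b,0), b=(a,0), c=(c,1): lhs=(b,0) != rhs=(a,0)
Total violating triples: 128


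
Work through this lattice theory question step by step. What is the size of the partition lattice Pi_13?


B(n) = number of set partitions of an n-element set.
B(n) satisfies the recurrence: B(n+1) = sum_k C(n,k)*B(k).
B(13) = 27644437


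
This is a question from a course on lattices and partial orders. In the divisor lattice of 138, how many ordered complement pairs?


Complement pair (a,b): a meet b = bottom, a join b = top.
Here: gcd(a,b)=1 and lcm(a,b)=138, i.e. a*b=138 with a,b coprime.
Pairs found: (1,138), (2,69), (3,46), (6,23), ... (4 more)
Total ordered pairs: 8


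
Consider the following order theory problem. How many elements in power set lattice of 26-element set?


Power set = 2^n.
2^26 = 67108864


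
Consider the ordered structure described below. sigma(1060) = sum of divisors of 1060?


sigma(n) = sum of divisors.
Divisors of 1060: [1, 2, 4, 5, 10, 20, 53, 106, 212, 265, 530, 1060]
Sum = 2268


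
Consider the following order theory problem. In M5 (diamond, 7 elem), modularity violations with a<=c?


Modular law: if a <= c then a v (b ^ c) = (a v b) ^ c.
Check all triples (a,b,c) with a <= c among 7 elements.
This lattice is modular (diamonds M_m and their chain-products are modular).
Total violating triples: 0


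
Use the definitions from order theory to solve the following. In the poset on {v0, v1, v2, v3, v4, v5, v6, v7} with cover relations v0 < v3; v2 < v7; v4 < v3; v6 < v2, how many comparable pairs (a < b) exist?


A comparable pair {a,b} has a < b or b < a in the order.
Count unordered pairs where one element is strictly below the other.
Examples: {v0,v3}, {v2,v6}, {v2,v7}, {v3,v4}, ...
Total comparable pairs: 5


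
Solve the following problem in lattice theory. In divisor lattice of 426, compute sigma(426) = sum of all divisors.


sigma(n) = sum of divisors.
Divisors of 426: [1, 2, 3, 6, 71, 142, 213, 426]
Sum = 864


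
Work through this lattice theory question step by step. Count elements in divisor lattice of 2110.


Divisors of 2110: [1, 2, 5, 10, 211, 422, 1055, 2110]
Count: 8


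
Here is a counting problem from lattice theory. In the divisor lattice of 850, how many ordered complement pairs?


Complement pair (a,b): a meet b = bottom, a join b = top.
Here: gcd(a,b)=1 and lcm(a,b)=850, i.e. a*b=850 with a,b coprime.
Pairs found: (1,850), (2,425), (17,50), (25,34), ... (4 more)
Total ordered pairs: 8


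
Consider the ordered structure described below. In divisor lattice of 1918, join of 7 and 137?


In a divisor lattice, join = lcm (least common multiple).
gcd(7,137) = 1
lcm(7,137) = 7*137/gcd = 959/1 = 959


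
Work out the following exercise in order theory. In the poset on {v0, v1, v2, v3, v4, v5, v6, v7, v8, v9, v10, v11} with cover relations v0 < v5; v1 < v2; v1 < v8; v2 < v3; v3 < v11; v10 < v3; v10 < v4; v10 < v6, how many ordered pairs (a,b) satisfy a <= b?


The order relation is {(a,b) : a <= b}, reflexive so it includes (a,a).
Examples: (v0,v0), (v0,v5), (v1,v1), (v1,v11), (v1,v2), ...
Total ordered pairs: 24


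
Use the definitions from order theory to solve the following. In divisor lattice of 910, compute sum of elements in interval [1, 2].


Interval [1,2] in divisors of 910: [1, 2]
Sum = 3


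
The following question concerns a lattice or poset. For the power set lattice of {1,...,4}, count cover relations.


A cover relation a -< b holds when a < b with no c strictly between.
Cover relations:
  {} -< {1}
  {} -< {2}
  {} -< {3}
  {} -< {4}
  {1} -< {1,2}
  {1} -< {1,3}
  {1} -< {1,4}
  {2} -< {1,2}
  ...24 more
Total: 32


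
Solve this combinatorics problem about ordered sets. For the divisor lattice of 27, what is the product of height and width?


Height = length of longest chain minus 1; width = size of largest antichain.
A maximum chain: 1 | 3 | 9 | 27  (height 3).
A maximum antichain: {1}  (width 1).
Product = 3 * 1 = 3


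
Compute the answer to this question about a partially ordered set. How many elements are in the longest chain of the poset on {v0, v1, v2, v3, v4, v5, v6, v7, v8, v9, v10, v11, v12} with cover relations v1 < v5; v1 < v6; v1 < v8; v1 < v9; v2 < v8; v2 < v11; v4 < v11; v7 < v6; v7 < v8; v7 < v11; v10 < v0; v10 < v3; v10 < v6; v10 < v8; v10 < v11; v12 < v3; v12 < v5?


A chain is a totally ordered subset; we count the number of elements in a maximum chain.
Compute, for each element x, the size of the longest chain ending at x:
  v1: 1
  v2: 1
  v4: 1
  v7: 1
  v10: 1
  v12: 1
  ...
A maximum chain: v10 < v0
Number of elements in the longest chain: 2


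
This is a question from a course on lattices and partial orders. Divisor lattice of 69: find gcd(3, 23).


In a divisor lattice, meet = gcd (greatest common divisor).
By Euclidean algorithm or factoring: gcd(3,23) = 1


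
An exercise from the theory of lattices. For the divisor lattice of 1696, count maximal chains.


A maximal chain goes from the minimum element to a maximal element via cover relations.
Counting all min-to-max paths in the cover graph.
Total maximal chains: 6


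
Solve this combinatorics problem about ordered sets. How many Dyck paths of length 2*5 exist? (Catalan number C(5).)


C(n) = C(2n, n) / (n+1).
C(10, 5) = 252
C(5) = 252 / 6 = 42


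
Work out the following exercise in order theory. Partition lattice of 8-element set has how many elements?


B(n) = number of set partitions of an n-element set.
B(n) satisfies the recurrence: B(n+1) = sum_k C(n,k)*B(k).
B(8) = 4140


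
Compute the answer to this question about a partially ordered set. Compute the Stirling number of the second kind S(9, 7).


S(n,k) = k*S(n-1,k) + S(n-1,k-1).
S(8,7) = 28, S(8,6) = 266
S(9,7) = 7*28 + 266 = 196 + 266
S(9,7) = 462


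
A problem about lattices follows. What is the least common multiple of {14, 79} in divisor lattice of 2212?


In a divisor lattice, join = lcm (least common multiple).
Compute lcm iteratively: start with first element, then lcm(current, next).
Elements: [14, 79]
lcm(14,79) = 1106
Final lcm = 1106


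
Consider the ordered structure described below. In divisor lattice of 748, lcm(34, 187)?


Join=lcm.
gcd(34,187)=17
lcm=374


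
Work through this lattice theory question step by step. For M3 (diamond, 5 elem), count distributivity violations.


Distributive law: a ^ (b v c) = (a ^ b) v (a ^ c).
Check all 5^3 = 125 ordered triples (a,b,c).
  e.g. a=a1, b=a2, c=a3: lhs=a1 != rhs=0
  e.g. a=a1, b=a3, c=a2: lhs=a1 != rhs=0
Total violating triples: 6


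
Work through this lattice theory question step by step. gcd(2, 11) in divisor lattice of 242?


Meet=gcd.
gcd(2,11)=1


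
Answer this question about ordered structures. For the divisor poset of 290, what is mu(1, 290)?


In a divisor lattice, mu(a,b) = mu(b/a) where mu is the classical Mobius function.
b/a = 290/1 = 290
Prime factorization of 290: primes [2, 5, 29]
290 is squarefree with 3 prime factor(s), so mu(290) = (-1)^3 = -1


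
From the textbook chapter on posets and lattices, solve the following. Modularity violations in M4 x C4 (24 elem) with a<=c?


Modular law: if a <= c then a v (b ^ c) = (a v b) ^ c.
Check all triples (a,b,c) with a <= c among 24 elements.
This lattice is modular (diamonds M_m and their chain-products are modular).
Total violating triples: 0


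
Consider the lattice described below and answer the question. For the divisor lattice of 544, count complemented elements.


An element a is complemented if some b has a meet b = bottom, a join b = top.
a is complemented iff gcd(a, n/a)=1, i.e. a is a unitary divisor of 544.
Complemented elements: 1, 17, 32, 544
Count: 4


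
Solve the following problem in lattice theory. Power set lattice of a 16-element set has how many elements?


Power set = 2^n.
2^16 = 65536


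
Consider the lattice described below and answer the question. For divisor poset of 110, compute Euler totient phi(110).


phi(n) = n * prod_{p|n} (1 - 1/p).
Prime divisors of 110: [2, 5, 11]
phi(110) = 110 * (1 - 1/2) * (1 - 1/5) * (1 - 1/11)
phi(110) = 40


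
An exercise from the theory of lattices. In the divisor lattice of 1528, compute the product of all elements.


Divisors of 1528: [1, 2, 4, 8, 191, 382, 764, 1528]
Product = n^(d(n)/2) = 1528^(8/2)
Product = 5451216326656


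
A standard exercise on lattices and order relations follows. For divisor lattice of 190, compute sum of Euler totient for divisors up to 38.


Divisors of 190 up to 38: [1, 2, 5, 10, 19, 38]
phi values: [1, 1, 4, 4, 18, 18]
Sum = 46


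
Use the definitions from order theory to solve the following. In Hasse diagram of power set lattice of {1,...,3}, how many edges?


A cover relation a -< b holds when a < b with no c strictly between.
Cover relations:
  {} -< {1}
  {} -< {2}
  {} -< {3}
  {1} -< {1,2}
  {1} -< {1,3}
  {2} -< {1,2}
  {2} -< {2,3}
  {3} -< {1,3}
  ...4 more
Total: 12


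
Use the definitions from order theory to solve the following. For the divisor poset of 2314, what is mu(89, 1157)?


In a divisor lattice, mu(a,b) = mu(b/a) where mu is the classical Mobius function.
b/a = 1157/89 = 13
Prime factorization of 13: primes [13]
13 is squarefree with 1 prime factor(s), so mu(13) = (-1)^1 = -1


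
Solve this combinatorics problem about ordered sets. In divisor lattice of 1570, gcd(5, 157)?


Meet=gcd.
gcd(5,157)=1


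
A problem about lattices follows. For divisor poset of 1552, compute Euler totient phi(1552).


phi(n) = n * prod_{p|n} (1 - 1/p).
Prime divisors of 1552: [2, 97]
phi(1552) = 1552 * (1 - 1/2) * (1 - 1/97)
phi(1552) = 768


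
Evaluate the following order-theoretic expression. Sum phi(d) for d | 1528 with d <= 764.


Divisors of 1528 up to 764: [1, 2, 4, 8, 191, 382, 764]
phi values: [1, 1, 2, 4, 190, 190, 380]
Sum = 768


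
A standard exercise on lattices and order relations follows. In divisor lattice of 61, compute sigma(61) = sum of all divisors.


sigma(n) = sum of divisors.
Divisors of 61: [1, 61]
Sum = 62


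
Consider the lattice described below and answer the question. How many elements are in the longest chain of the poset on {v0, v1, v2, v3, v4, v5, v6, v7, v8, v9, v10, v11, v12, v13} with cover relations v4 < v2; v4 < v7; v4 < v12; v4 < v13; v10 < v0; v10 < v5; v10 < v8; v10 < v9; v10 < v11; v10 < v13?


A chain is a totally ordered subset; we count the number of elements in a maximum chain.
Compute, for each element x, the size of the longest chain ending at x:
  v1: 1
  v3: 1
  v4: 1
  v6: 1
  v10: 1
  v0: 2
  ...
A maximum chain: v10 < v0
Number of elements in the longest chain: 2


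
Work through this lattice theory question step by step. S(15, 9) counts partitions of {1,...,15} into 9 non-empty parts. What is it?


S(n,k) = k*S(n-1,k) + S(n-1,k-1).
S(14,9) = 5135130, S(14,8) = 20912320
S(15,9) = 9*5135130 + 20912320 = 46216170 + 20912320
S(15,9) = 67128490


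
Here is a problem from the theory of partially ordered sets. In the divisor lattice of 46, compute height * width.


Height = length of longest chain minus 1; width = size of largest antichain.
A maximum chain: 1 | 23 | 46  (height 2).
A maximum antichain: {2, 23}  (width 2).
Product = 2 * 2 = 4


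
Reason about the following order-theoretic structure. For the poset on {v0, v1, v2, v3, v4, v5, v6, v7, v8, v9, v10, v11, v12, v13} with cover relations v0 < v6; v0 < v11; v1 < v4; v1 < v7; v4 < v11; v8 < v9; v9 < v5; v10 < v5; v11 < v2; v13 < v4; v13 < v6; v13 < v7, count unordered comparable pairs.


A comparable pair {a,b} has a < b or b < a in the order.
Count unordered pairs where one element is strictly below the other.
Examples: {v0,v2}, {v0,v6}, {v0,v11}, {v1,v2}, ...
Total comparable pairs: 19


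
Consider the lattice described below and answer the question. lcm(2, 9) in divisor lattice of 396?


Join=lcm.
gcd(2,9)=1
lcm=18


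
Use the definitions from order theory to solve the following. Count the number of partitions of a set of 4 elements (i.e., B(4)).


B(n) = number of set partitions of an n-element set.
B(n) satisfies the recurrence: B(n+1) = sum_k C(n,k)*B(k).
B(4) = 15


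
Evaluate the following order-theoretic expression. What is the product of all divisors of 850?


Divisors of 850: [1, 2, 5, 10, 17, 25, 34, 50, 85, 170, 425, 850]
Product = n^(d(n)/2) = 850^(12/2)
Product = 377149515625000000


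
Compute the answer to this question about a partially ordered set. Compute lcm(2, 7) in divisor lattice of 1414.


In a divisor lattice, join = lcm (least common multiple).
gcd(2,7) = 1
lcm(2,7) = 2*7/gcd = 14/1 = 14


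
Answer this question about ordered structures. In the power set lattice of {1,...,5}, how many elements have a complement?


An element a is complemented if some b has a meet b = bottom, a join b = top.
every subset A has complement S\A, so all elements are complemented.
Complemented elements: {}, {1}, {2}, {3}, {4}, {5}, ... (26 more)
Count: 32


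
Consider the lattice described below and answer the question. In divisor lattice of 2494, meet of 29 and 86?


In a divisor lattice, meet = gcd (greatest common divisor).
By Euclidean algorithm or factoring: gcd(29,86) = 1


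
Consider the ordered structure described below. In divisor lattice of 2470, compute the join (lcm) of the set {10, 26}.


In a divisor lattice, join = lcm (least common multiple).
Compute lcm iteratively: start with first element, then lcm(current, next).
Elements: [10, 26]
lcm(10,26) = 130
Final lcm = 130


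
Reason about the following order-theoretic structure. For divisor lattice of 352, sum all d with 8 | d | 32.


Interval [8,32] in divisors of 352: [8, 16, 32]
Sum = 56


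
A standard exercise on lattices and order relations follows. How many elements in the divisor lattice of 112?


Divisors of 112: [1, 2, 4, 7, 8, 14, 16, 28, 56, 112]
Count: 10


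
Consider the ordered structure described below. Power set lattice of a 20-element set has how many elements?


Power set = 2^n.
2^20 = 1048576


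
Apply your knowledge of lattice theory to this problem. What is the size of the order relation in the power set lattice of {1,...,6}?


The order relation is {(a,b) : a <= b}, reflexive so it includes (a,a).
Examples: ({},{}), ({},{1,2}), ({},{1,2,3}), ({},{1,2,3,4}), ({},{1,2,3,4,5}), ...
Total ordered pairs: 729


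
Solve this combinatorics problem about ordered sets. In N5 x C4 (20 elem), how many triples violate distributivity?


Distributive law: a ^ (b v c) = (a ^ b) v (a ^ c).
Check all 20^3 = 8000 ordered triples (a,b,c).
  e.g. a=(b,0), b=(a,0), c=(c,0): lhs=(b,0) != rhs=(a,0)
  e.g. a=(b,0), b=(a,0), c=(c,1): lhs=(b,0) != rhs=(a,0)
Total violating triples: 128


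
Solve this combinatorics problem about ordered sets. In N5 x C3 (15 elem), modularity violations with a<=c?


Modular law: if a <= c then a v (b ^ c) = (a v b) ^ c.
Check all triples (a,b,c) with a <= c among 15 elements.
  e.g. a=(a,0), b=(c,0), c=(b,0): lhs=(a,0) != rhs=(b,0)
  e.g. a=(a,0), b=(c,1), c=(b,0): lhs=(a,0) != rhs=(b,0)
Total violating triples: 18


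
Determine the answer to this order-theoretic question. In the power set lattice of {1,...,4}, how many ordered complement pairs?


Complement pair (a,b): a meet b = bottom, a join b = top.
Here: A intersect B = {} and A union B = {1,...,4}.
Pairs found: ({},{1,2,3,4}), ({1},{2,3,4}), ({2},{1,3,4}), ({3},{1,2,4}), ... (12 more)
Total ordered pairs: 16


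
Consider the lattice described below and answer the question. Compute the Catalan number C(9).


C(n) = C(2n, n) / (n+1).
C(18, 9) = 48620
C(9) = 48620 / 10 = 4862


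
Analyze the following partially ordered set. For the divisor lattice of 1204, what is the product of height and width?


Height = length of longest chain minus 1; width = size of largest antichain.
A maximum chain: 1 | 43 | 301 | 602 | 1204  (height 4).
A maximum antichain: {4, 14, 86, 301}  (width 4).
Product = 4 * 4 = 16


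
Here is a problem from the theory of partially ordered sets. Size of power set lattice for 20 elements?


Power set = 2^n.
2^20 = 1048576


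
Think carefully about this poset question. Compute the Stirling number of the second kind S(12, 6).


S(n,k) = k*S(n-1,k) + S(n-1,k-1).
S(11,6) = 179487, S(11,5) = 246730
S(12,6) = 6*179487 + 246730 = 1076922 + 246730
S(12,6) = 1323652


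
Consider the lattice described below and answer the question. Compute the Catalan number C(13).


C(n) = C(2n, n) / (n+1).
C(26, 13) = 10400600
C(13) = 10400600 / 14 = 742900


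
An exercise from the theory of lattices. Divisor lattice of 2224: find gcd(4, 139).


In a divisor lattice, meet = gcd (greatest common divisor).
By Euclidean algorithm or factoring: gcd(4,139) = 1


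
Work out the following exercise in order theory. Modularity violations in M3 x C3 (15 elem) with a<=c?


Modular law: if a <= c then a v (b ^ c) = (a v b) ^ c.
Check all triples (a,b,c) with a <= c among 15 elements.
This lattice is modular (diamonds M_m and their chain-products are modular).
Total violating triples: 0


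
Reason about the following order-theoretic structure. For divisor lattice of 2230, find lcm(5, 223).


In a divisor lattice, join = lcm (least common multiple).
Compute lcm iteratively: start with first element, then lcm(current, next).
Elements: [5, 223]
lcm(5,223) = 1115
Final lcm = 1115


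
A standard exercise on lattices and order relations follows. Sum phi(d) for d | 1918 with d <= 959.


Divisors of 1918 up to 959: [1, 2, 7, 14, 137, 274, 959]
phi values: [1, 1, 6, 6, 136, 136, 816]
Sum = 1102


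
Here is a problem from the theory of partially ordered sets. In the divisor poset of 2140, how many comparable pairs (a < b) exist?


A comparable pair {a,b} has a < b or b < a in the order.
Count unordered pairs where one element is strictly below the other.
Examples: {1,2}, {1,4}, {1,5}, {1,10}, ...
Total comparable pairs: 42


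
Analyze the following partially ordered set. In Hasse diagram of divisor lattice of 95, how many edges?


A cover relation a -< b holds when a < b with no c strictly between.
Cover relations:
  1 -< 5
  1 -< 19
  5 -< 95
  19 -< 95
Total: 4


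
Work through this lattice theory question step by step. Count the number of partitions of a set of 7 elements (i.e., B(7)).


B(n) = number of set partitions of an n-element set.
B(n) satisfies the recurrence: B(n+1) = sum_k C(n,k)*B(k).
B(7) = 877


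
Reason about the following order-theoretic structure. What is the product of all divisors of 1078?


Divisors of 1078: [1, 2, 7, 11, 14, 22, 49, 77, 98, 154, 539, 1078]
Product = n^(d(n)/2) = 1078^(12/2)
Product = 1569323814085808704


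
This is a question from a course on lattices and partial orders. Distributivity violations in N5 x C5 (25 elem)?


Distributive law: a ^ (b v c) = (a ^ b) v (a ^ c).
Check all 25^3 = 15625 ordered triples (a,b,c).
  e.g. a=(b,0), b=(a,0), c=(c,0): lhs=(b,0) != rhs=(a,0)
  e.g. a=(b,0), b=(a,0), c=(c,1): lhs=(b,0) != rhs=(a,0)
Total violating triples: 250


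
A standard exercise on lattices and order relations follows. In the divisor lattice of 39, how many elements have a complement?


An element a is complemented if some b has a meet b = bottom, a join b = top.
a is complemented iff gcd(a, n/a)=1, i.e. a is a unitary divisor of 39.
Complemented elements: 1, 3, 13, 39
Count: 4


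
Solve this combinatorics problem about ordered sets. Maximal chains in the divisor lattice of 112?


A maximal chain goes from the minimum element to a maximal element via cover relations.
Counting all min-to-max paths in the cover graph.
Total maximal chains: 5


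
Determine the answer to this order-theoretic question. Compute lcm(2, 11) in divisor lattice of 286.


In a divisor lattice, join = lcm (least common multiple).
gcd(2,11) = 1
lcm(2,11) = 2*11/gcd = 22/1 = 22


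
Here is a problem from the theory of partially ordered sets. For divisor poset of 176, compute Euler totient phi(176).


phi(n) = n * prod_{p|n} (1 - 1/p).
Prime divisors of 176: [2, 11]
phi(176) = 176 * (1 - 1/2) * (1 - 1/11)
phi(176) = 80


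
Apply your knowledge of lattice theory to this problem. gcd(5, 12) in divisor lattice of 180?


Meet=gcd.
gcd(5,12)=1


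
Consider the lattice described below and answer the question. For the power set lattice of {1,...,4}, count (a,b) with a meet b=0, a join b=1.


Complement pair (a,b): a meet b = bottom, a join b = top.
Here: A intersect B = {} and A union B = {1,...,4}.
Pairs found: ({},{1,2,3,4}), ({1},{2,3,4}), ({2},{1,3,4}), ({3},{1,2,4}), ... (12 more)
Total ordered pairs: 16


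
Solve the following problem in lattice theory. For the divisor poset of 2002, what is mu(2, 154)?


In a divisor lattice, mu(a,b) = mu(b/a) where mu is the classical Mobius function.
b/a = 154/2 = 77
Prime factorization of 77: primes [7, 11]
77 is squarefree with 2 prime factor(s), so mu(77) = (-1)^2 = 1


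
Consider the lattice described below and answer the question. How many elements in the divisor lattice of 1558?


Divisors of 1558: [1, 2, 19, 38, 41, 82, 779, 1558]
Count: 8


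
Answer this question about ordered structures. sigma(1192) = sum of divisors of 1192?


sigma(n) = sum of divisors.
Divisors of 1192: [1, 2, 4, 8, 149, 298, 596, 1192]
Sum = 2250


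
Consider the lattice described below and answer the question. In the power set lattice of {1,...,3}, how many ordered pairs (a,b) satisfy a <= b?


The order relation is {(a,b) : a <= b}, reflexive so it includes (a,a).
Examples: ({},{}), ({},{1,2}), ({},{1,2,3}), ({},{1,3}), ({},{1}), ...
Total ordered pairs: 27


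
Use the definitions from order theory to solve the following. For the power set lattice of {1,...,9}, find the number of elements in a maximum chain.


A chain is a totally ordered subset; we count the number of elements in a maximum chain.
Compute, for each element x, the size of the longest chain ending at x:
  {}: 1
  {1}: 2
  {2}: 2
  {3}: 2
  {4}: 2
  {5}: 2
  ...
A maximum chain: {} < {1} < {1,2} < {1,2,3} < {1,2,3,4} < {1,2,3,4,5} < {1,2,3,4,5,6} < {1,2,3,4,5,6,7} < {1,2,3,4,5,6,7,8} < {1,2,3,4,5,6,7,8,9}
Number of elements in the longest chain: 10


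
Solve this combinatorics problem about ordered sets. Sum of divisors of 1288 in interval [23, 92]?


Interval [23,92] in divisors of 1288: [23, 46, 92]
Sum = 161


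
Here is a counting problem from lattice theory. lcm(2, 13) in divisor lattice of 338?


Join=lcm.
gcd(2,13)=1
lcm=26


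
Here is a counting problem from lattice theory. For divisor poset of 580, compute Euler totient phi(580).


phi(n) = n * prod_{p|n} (1 - 1/p).
Prime divisors of 580: [2, 5, 29]
phi(580) = 580 * (1 - 1/2) * (1 - 1/5) * (1 - 1/29)
phi(580) = 224


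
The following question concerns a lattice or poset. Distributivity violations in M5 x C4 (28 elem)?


Distributive law: a ^ (b v c) = (a ^ b) v (a ^ c).
Check all 28^3 = 21952 ordered triples (a,b,c).
  e.g. a=(a1,0), b=(a2,0), c=(a3,0): lhs=(a1,0) != rhs=(0,0)
  e.g. a=(a1,0), b=(a2,0), c=(a3,1): lhs=(a1,0) != rhs=(0,0)
Total violating triples: 3840


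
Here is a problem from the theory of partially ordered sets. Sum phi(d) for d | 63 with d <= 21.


Divisors of 63 up to 21: [1, 3, 7, 9, 21]
phi values: [1, 2, 6, 6, 12]
Sum = 27


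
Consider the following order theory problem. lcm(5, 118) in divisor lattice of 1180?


Join=lcm.
gcd(5,118)=1
lcm=590


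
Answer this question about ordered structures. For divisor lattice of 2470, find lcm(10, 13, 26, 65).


In a divisor lattice, join = lcm (least common multiple).
Compute lcm iteratively: start with first element, then lcm(current, next).
Elements: [10, 13, 26, 65]
lcm(10,13) = 130
lcm(130,26) = 130
lcm(130,65) = 130
Final lcm = 130


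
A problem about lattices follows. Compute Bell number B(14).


B(n) = number of set partitions of an n-element set.
B(n) satisfies the recurrence: B(n+1) = sum_k C(n,k)*B(k).
B(14) = 190899322


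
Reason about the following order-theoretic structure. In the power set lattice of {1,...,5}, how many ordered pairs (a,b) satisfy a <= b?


The order relation is {(a,b) : a <= b}, reflexive so it includes (a,a).
Examples: ({},{}), ({},{1,2}), ({},{1,2,3}), ({},{1,2,3,4}), ({},{1,2,3,4,5}), ...
Total ordered pairs: 243


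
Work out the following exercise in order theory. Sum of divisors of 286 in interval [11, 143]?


Interval [11,143] in divisors of 286: [11, 143]
Sum = 154


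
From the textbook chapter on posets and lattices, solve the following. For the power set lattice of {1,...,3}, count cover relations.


A cover relation a -< b holds when a < b with no c strictly between.
Cover relations:
  {} -< {1}
  {} -< {2}
  {} -< {3}
  {1} -< {1,2}
  {1} -< {1,3}
  {2} -< {1,2}
  {2} -< {2,3}
  {3} -< {1,3}
  ...4 more
Total: 12


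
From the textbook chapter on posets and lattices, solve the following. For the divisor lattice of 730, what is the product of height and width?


Height = length of longest chain minus 1; width = size of largest antichain.
A maximum chain: 1 | 73 | 365 | 730  (height 3).
A maximum antichain: {2, 5, 73}  (width 3).
Product = 3 * 3 = 9


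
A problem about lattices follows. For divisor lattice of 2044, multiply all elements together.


Divisors of 2044: [1, 2, 4, 7, 14, 28, 73, 146, 292, 511, 1022, 2044]
Product = n^(d(n)/2) = 2044^(12/2)
Product = 72926496312011001856


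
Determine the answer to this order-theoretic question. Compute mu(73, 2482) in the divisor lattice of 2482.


In a divisor lattice, mu(a,b) = mu(b/a) where mu is the classical Mobius function.
b/a = 2482/73 = 34
Prime factorization of 34: primes [2, 17]
34 is squarefree with 2 prime factor(s), so mu(34) = (-1)^2 = 1


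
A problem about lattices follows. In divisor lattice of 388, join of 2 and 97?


In a divisor lattice, join = lcm (least common multiple).
gcd(2,97) = 1
lcm(2,97) = 2*97/gcd = 194/1 = 194


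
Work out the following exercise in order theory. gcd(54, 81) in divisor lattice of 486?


Meet=gcd.
gcd(54,81)=27


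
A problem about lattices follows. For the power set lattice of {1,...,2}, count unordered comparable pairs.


A comparable pair {a,b} has a < b or b < a in the order.
Count unordered pairs where one element is strictly below the other.
Examples: {{},{1}}, {{},{2}}, {{},{1,2}}, {{1},{1,2}}, ...
Total comparable pairs: 5


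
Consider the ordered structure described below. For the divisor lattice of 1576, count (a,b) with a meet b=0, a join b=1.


Complement pair (a,b): a meet b = bottom, a join b = top.
Here: gcd(a,b)=1 and lcm(a,b)=1576, i.e. a*b=1576 with a,b coprime.
Pairs found: (1,1576), (8,197), (197,8), (1576,1)
Total ordered pairs: 4


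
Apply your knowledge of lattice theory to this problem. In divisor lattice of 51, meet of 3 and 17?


In a divisor lattice, meet = gcd (greatest common divisor).
By Euclidean algorithm or factoring: gcd(3,17) = 1


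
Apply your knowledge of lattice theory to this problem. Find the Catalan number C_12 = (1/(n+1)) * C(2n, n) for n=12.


C(n) = C(2n, n) / (n+1).
C(24, 12) = 2704156
C(12) = 2704156 / 13 = 208012


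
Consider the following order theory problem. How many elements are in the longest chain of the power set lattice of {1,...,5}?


A chain is a totally ordered subset; we count the number of elements in a maximum chain.
Compute, for each element x, the size of the longest chain ending at x:
  {}: 1
  {1}: 2
  {2}: 2
  {3}: 2
  {4}: 2
  {5}: 2
  ...
A maximum chain: {} < {1} < {1,2} < {1,2,3} < {1,2,3,4} < {1,2,3,4,5}
Number of elements in the longest chain: 6


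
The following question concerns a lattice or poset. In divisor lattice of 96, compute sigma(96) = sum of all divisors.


sigma(n) = sum of divisors.
Divisors of 96: [1, 2, 3, 4, 6, 8, 12, 16, 24, 32, 48, 96]
Sum = 252


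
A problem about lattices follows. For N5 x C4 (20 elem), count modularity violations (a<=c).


Modular law: if a <= c then a v (b ^ c) = (a v b) ^ c.
Check all triples (a,b,c) with a <= c among 20 elements.
  e.g. a=(a,0), b=(c,0), c=(b,0): lhs=(a,0) != rhs=(b,0)
  e.g. a=(a,0), b=(c,1), c=(b,0): lhs=(a,0) != rhs=(b,0)
Total violating triples: 40


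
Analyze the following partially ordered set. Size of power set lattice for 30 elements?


Power set = 2^n.
2^30 = 1073741824


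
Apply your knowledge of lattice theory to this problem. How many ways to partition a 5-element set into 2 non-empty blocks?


S(n,k) = k*S(n-1,k) + S(n-1,k-1).
S(4,2) = 7, S(4,1) = 1
S(5,2) = 2*7 + 1 = 14 + 1
S(5,2) = 15


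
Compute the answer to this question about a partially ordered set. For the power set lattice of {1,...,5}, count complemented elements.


An element a is complemented if some b has a meet b = bottom, a join b = top.
every subset A has complement S\A, so all elements are complemented.
Complemented elements: {}, {1}, {2}, {3}, {4}, {5}, ... (26 more)
Count: 32


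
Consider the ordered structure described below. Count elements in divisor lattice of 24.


Divisors of 24: [1, 2, 3, 4, 6, 8, 12, 24]
Count: 8


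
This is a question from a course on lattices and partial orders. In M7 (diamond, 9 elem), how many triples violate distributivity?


Distributive law: a ^ (b v c) = (a ^ b) v (a ^ c).
Check all 9^3 = 729 ordered triples (a,b,c).
  e.g. a=a1, b=a2, c=a3: lhs=a1 != rhs=0
  e.g. a=a1, b=a2, c=a4: lhs=a1 != rhs=0
Total violating triples: 210


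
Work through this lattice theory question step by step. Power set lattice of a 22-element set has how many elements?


Power set = 2^n.
2^22 = 4194304


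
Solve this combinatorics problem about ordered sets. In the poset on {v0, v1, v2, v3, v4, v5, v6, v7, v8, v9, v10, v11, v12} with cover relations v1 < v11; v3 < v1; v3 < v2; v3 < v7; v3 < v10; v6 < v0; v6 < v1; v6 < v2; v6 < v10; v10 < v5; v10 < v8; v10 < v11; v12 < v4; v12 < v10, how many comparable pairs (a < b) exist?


A comparable pair {a,b} has a < b or b < a in the order.
Count unordered pairs where one element is strictly below the other.
Examples: {v0,v6}, {v1,v3}, {v1,v6}, {v1,v11}, ...
Total comparable pairs: 23


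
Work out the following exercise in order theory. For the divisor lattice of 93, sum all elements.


sigma(n) = sum of divisors.
Divisors of 93: [1, 3, 31, 93]
Sum = 128


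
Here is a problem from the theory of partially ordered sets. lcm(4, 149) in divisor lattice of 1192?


Join=lcm.
gcd(4,149)=1
lcm=596


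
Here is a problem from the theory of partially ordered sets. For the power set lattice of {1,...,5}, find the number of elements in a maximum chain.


A chain is a totally ordered subset; we count the number of elements in a maximum chain.
Compute, for each element x, the size of the longest chain ending at x:
  {}: 1
  {1}: 2
  {2}: 2
  {3}: 2
  {4}: 2
  {5}: 2
  ...
A maximum chain: {} < {1} < {1,2} < {1,2,3} < {1,2,3,4} < {1,2,3,4,5}
Number of elements in the longest chain: 6


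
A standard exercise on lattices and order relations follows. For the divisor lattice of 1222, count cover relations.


A cover relation a -< b holds when a < b with no c strictly between.
Cover relations:
  1 -< 2
  1 -< 13
  1 -< 47
  2 -< 26
  2 -< 94
  13 -< 26
  13 -< 611
  26 -< 1222
  ...4 more
Total: 12


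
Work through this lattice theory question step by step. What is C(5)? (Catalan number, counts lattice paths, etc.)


C(n) = C(2n, n) / (n+1).
C(10, 5) = 252
C(5) = 252 / 6 = 42


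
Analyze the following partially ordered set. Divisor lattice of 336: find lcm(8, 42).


In a divisor lattice, join = lcm (least common multiple).
gcd(8,42) = 2
lcm(8,42) = 8*42/gcd = 336/2 = 168


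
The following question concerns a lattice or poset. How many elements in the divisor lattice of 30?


Divisors of 30: [1, 2, 3, 5, 6, 10, 15, 30]
Count: 8


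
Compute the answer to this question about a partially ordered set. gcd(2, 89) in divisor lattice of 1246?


Meet=gcd.
gcd(2,89)=1


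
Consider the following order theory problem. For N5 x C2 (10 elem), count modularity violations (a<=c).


Modular law: if a <= c then a v (b ^ c) = (a v b) ^ c.
Check all triples (a,b,c) with a <= c among 10 elements.
  e.g. a=(a,0), b=(c,0), c=(b,0): lhs=(a,0) != rhs=(b,0)
  e.g. a=(a,0), b=(c,1), c=(b,0): lhs=(a,0) != rhs=(b,0)
Total violating triples: 6


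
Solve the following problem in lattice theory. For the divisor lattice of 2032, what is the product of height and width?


Height = length of longest chain minus 1; width = size of largest antichain.
A maximum chain: 1 | 127 | 254 | 508 | 1016 | 2032  (height 5).
A maximum antichain: {2, 127}  (width 2).
Product = 5 * 2 = 10


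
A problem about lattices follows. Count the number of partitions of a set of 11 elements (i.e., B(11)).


B(n) = number of set partitions of an n-element set.
B(n) satisfies the recurrence: B(n+1) = sum_k C(n,k)*B(k).
B(11) = 678570
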